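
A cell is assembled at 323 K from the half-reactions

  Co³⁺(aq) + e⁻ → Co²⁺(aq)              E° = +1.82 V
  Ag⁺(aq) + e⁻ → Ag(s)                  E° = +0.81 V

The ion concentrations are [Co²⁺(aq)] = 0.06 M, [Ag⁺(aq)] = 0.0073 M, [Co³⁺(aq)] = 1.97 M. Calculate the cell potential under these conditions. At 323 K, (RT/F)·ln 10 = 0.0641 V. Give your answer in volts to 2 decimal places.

+1.24 V

Co³⁺/Co²⁺ is reduced (cathode, E° = +1.82 V) and Ag⁺/Ag is oxidized (anode).
E°cell = +1.82 − (+0.81) = +1.01 V, with n = 1 electron transferred.
Balancing gives Co³⁺(aq) + Ag(s) → Co²⁺(aq) + Ag⁺(aq); hence Q = ([Co²⁺(aq)]·[Ag⁺(aq)]) / [Co³⁺(aq)] = 0.000222 (log Q = −3.653).
Applying E = E° − (RT ln10/nF)·log Q gives +1.01 − (0.0641/1)(−3.653) = +1.24 V.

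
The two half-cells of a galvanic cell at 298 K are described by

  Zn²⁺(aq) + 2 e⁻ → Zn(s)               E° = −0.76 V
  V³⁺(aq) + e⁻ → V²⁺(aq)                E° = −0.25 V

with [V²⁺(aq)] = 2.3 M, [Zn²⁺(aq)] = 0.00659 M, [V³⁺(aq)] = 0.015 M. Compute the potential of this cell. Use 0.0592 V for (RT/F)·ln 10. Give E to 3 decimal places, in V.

+0.445 V

The V³⁺/V²⁺ couple has the more positive E°, so it is the cathode; Zn²⁺/Zn is the anode.
E°cell = E°cat − E°an = −0.25 − (−0.76) = +0.51 V; n = 2.
Balancing gives 2 V³⁺(aq) + Zn(s) → 2 V²⁺(aq) + Zn²⁺(aq); hence Q = ([V²⁺(aq)]^2·[Zn²⁺(aq)]) / [V³⁺(aq)]^2 = 155 (log Q = 2.190).
E = E° − (0.0592/n)·log Q = +0.51 − (0.0592/2)(2.190) = +0.445 V.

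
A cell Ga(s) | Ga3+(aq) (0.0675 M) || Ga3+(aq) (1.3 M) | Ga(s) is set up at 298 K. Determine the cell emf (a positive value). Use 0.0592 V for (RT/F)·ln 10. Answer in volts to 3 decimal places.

For a concentration cell E°cell = 0, since both electrodes use the same couple.
The compartment with the higher Ga3+(aq) concentration (1.3 M) acts as the cathode; ions are reduced there and produced at the dilute (0.0675 M) anode.
With n = 3, Ecell = −(0.0592/3)·log([dilute]/[conc]) = −(0.0592/3)·log(0.0675/1.3) = +0.025 V.

0.025 V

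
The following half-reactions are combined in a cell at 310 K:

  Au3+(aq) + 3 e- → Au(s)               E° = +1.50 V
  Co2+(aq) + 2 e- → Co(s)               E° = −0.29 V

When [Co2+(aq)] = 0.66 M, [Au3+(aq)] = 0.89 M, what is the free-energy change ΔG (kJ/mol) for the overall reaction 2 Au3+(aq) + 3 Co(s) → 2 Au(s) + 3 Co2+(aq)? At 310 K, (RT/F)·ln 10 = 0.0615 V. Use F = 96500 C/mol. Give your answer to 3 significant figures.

With Au³⁺/Au reduced at the cathode, E°cell = +1.50 − (−0.29) = +1.79 V and n = 6.
The reaction quotient is [Co2+(aq)]^3 / [Au3+(aq)]^2 = 0.363; by Nernst, E = +1.79 − (0.0615/6)(−0.440) = +1.7945 V.
Finally ΔG = −nFE = −(6)(96500 C/mol)(+1.7945 V) = −1040 kJ/mol.

−1040 kJ/mol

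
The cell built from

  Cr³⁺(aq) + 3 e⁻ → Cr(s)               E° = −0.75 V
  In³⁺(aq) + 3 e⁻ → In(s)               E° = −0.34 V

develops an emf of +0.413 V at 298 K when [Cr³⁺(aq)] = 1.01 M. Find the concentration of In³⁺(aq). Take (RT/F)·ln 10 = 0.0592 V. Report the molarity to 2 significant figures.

With In³⁺/In at the cathode and Cr³⁺/Cr at the anode, E°cell = −0.34 − (−0.75) = +0.41 V (n = 3).
From the Nernst equation, log Q = n(E° − E)/0.0592 = 3·(+0.41 − (+0.413))/0.0592 = −0.152.
For In³⁺(aq) + Cr(s) → In(s) + Cr³⁺(aq), the reaction quotient is Q = [Cr³⁺(aq)] / [In³⁺(aq)].
Substituting the known concentrations and solving, log [In³⁺(aq)] = 0.156 and [In³⁺(aq)] = 1.4 M.

1.4 M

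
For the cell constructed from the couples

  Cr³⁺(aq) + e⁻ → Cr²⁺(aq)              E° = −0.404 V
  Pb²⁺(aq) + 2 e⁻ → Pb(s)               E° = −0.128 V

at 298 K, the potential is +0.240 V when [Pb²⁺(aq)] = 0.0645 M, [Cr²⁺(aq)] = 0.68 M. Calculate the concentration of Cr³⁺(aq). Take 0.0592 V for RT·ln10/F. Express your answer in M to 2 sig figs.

With Pb²⁺/Pb at the cathode and Cr³⁺/Cr²⁺ at the anode, E°cell = −0.128 − (−0.404) = +0.276 V (n = 2).
Since E = E° − (0.0592/n)·log Q, log Q = n(E° − E)/0.0592 = 1.216.
The balanced reaction is Pb²⁺(aq) + 2 Cr²⁺(aq) → Pb(s) + 2 Cr³⁺(aq), so Q = [Cr³⁺(aq)]^2 / ([Pb²⁺(aq)]·[Cr²⁺(aq)]^2).
Substituting the known concentrations and solving, log [Cr³⁺(aq)] = −0.155 and [Cr³⁺(aq)] = 0.70 M.

0.70 M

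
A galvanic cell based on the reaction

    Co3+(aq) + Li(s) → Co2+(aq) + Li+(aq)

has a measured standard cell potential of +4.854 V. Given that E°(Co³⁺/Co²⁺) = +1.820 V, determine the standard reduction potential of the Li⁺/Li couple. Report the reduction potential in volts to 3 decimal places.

−3.034 V

In the reaction as written the Co³⁺/Co²⁺ couple is reduced (cathode) and Li⁺/Li is oxidized (anode), so E°cell = E°(Co³⁺/Co²⁺) − E°(Li⁺/Li).
E°(Li⁺/Li) = E°(cathode) − E°cell = +1.820 − (+4.854) = −3.034 V.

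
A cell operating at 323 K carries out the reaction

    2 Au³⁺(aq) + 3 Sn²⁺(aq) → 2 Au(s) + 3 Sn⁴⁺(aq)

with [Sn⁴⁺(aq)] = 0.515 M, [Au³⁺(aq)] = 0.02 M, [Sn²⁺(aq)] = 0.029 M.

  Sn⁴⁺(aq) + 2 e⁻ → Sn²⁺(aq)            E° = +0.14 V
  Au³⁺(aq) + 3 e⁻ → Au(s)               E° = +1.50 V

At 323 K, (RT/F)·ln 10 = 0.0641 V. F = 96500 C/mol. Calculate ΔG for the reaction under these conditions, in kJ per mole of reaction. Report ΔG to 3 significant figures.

−743 kJ/mol

With Au³⁺/Au reduced at the cathode, E°cell = +1.50 − (+0.14) = +1.36 V and n = 6.
The reaction quotient is [Sn⁴⁺(aq)]^3 / ([Au³⁺(aq)]^2·[Sn²⁺(aq)]^3) = 1.4×10^7; by Nernst, E = +1.36 − (0.0641/6)(7.146) = +1.2837 V.
Then ΔG = −nFE = −6 × 96500 × +1.2837 J/mol = −743 kJ/mol.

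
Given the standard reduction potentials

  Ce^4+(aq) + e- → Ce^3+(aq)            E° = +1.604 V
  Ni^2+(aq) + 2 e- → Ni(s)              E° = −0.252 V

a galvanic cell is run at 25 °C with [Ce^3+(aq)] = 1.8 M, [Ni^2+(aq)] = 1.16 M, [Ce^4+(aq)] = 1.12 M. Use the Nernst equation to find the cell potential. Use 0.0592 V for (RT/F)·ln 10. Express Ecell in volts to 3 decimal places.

Since E°(Ce⁴⁺/Ce³⁺) > E°(Ni²⁺/Ni), Ce⁴⁺/Ce³⁺ serves as the cathode.
The standard potential is +1.604 − (−0.252) = +1.856 V and the balanced reaction transfers n = 2 electrons.
For the overall reaction 2 Ce^4+(aq) + Ni(s) → 2 Ce^3+(aq) + Ni^2+(aq), Q = ([Ce^3+(aq)]^2·[Ni^2+(aq)]) / [Ce^4+(aq)]^2 = 3, giving log Q = 0.477.
By the Nernst equation, E = +1.856 − (0.0592/2)·(0.477) = +1.842 V.

+1.842 V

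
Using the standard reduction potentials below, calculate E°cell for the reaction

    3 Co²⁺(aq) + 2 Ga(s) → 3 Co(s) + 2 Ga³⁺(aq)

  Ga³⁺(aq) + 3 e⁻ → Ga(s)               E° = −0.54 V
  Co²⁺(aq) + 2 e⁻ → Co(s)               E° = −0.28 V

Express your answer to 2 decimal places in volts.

+0.26 V

Co²⁺(aq) gains electrons, so the Co²⁺/Co couple is the cathode; the Ga³⁺/Ga couple is the anode.
E°cell = E°(cathode) − E°(anode) = −0.28 − (−0.54) = +0.26 V.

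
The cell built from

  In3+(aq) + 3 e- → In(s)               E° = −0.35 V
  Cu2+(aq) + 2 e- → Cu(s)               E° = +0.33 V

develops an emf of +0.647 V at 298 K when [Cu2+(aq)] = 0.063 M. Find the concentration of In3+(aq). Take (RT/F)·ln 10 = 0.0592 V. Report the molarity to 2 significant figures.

With Cu²⁺/Cu at the cathode and In³⁺/In at the anode, E°cell = +0.33 − (−0.35) = +0.68 V (n = 6).
Since E = E° − (0.0592/n)·log Q, log Q = n(E° − E)/0.0592 = 3.345.
The balanced reaction is 3 Cu2+(aq) + 2 In(s) → 3 Cu(s) + 2 In3+(aq), so Q = [In3+(aq)]^2 / [Cu2+(aq)]^3.
Isolating [In3+(aq)] in Q = 10^{3.345} yields log [In3+(aq)] = −0.128, i.e. 0.74 M.

0.74 M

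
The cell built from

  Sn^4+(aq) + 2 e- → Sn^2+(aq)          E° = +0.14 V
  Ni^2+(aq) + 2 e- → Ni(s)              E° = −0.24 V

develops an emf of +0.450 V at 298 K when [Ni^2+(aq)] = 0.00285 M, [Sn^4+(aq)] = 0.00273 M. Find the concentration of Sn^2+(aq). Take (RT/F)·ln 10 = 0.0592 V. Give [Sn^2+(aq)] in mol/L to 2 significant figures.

0.0041 M

Sn⁴⁺/Sn²⁺ is the cathode (higher E°); E°cell = +0.14 − (−0.24) = +0.38 V with n = 2.
From the Nernst equation, log Q = n(E° − E)/0.0592 = 2·(+0.38 − (+0.450))/0.0592 = −2.365.
The balanced reaction is Sn^4+(aq) + Ni(s) → Sn^2+(aq) + Ni^2+(aq), so Q = ([Sn^2+(aq)]·[Ni^2+(aq)]) / [Sn^4+(aq)].
Substituting the known concentrations and solving, log [Sn^2+(aq)] = −2.384 and [Sn^2+(aq)] = 0.0041 M.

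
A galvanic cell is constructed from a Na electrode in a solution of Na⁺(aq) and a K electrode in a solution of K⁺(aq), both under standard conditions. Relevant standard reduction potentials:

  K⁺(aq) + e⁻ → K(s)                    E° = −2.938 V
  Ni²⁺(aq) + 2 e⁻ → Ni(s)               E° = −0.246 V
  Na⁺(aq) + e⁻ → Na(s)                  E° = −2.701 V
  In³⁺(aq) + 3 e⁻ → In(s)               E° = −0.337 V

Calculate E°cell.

+0.237 V

Of the two couples in this cell, the one with the more positive reduction potential is reduced at the cathode: here that is Na⁺/Na (−2.701 V); K⁺/K (−2.938 V) is the anode.
E°cell = E°(cathode) − E°(anode) = −2.701 − (−2.938) = +0.237 V.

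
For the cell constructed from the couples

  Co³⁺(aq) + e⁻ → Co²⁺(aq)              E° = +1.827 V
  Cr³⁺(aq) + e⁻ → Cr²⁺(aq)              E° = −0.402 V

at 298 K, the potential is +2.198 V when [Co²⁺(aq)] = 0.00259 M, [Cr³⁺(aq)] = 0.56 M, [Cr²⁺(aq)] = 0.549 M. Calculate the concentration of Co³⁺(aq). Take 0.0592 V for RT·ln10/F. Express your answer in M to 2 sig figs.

0.00079 M

The Co³⁺/Co²⁺ couple has the larger reduction potential, so it is the cathode: E°cell = +1.827 − (−0.402) = +2.229 V and n = 1.
Rearranging E = E° − (0.0592/n)·log Q gives log Q = 1(+2.229 − (+2.198))/0.0592 = 0.524.
Balancing electrons gives Co³⁺(aq) + Cr²⁺(aq) → Co²⁺(aq) + Cr³⁺(aq); thus Q = ([Co²⁺(aq)]·[Cr³⁺(aq)]) / ([Co³⁺(aq)]·[Cr²⁺(aq)]).
Substituting the known concentrations and solving, log [Co³⁺(aq)] = −3.102 and [Co³⁺(aq)] = 0.00079 M.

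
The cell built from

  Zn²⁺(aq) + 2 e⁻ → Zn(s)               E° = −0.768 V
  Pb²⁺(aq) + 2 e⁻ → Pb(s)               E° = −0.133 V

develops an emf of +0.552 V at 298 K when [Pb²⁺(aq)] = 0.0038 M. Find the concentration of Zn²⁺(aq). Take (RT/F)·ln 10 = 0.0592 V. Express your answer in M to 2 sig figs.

The Pb²⁺/Pb couple has the larger reduction potential, so it is the cathode: E°cell = −0.133 − (−0.768) = +0.635 V and n = 2.
Since E = E° − (0.0592/n)·log Q, log Q = n(E° − E)/0.0592 = 2.804.
The balanced reaction is Pb²⁺(aq) + Zn(s) → Pb(s) + Zn²⁺(aq), so Q = [Zn²⁺(aq)] / [Pb²⁺(aq)].
Solving for the unknown gives log [Zn²⁺(aq)] = 0.384, so [Zn²⁺(aq)] ≈ 2.4 M.

2.4 M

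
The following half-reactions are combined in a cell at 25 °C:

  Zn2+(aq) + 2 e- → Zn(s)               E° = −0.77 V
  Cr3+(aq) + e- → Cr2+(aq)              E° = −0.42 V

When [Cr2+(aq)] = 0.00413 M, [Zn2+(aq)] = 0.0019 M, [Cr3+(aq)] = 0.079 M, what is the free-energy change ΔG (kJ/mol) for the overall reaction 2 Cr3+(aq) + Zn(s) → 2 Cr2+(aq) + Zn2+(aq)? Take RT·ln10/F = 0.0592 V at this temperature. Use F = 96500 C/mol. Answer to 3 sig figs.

−97.7 kJ/mol

The standard cell potential is −0.42 − (−0.77) = +0.35 V, with n = 2 electrons in the balanced equation.
Here Q = ([Cr2+(aq)]^2·[Zn2+(aq)]) / [Cr3+(aq)]^2 = 5.19×10^−6 (log Q = −5.285), giving E = +0.35 − (0.0592/2)·(−5.285) = +0.5064 V.
Finally ΔG = −nFE = −(2)(96500 C/mol)(+0.5064 V) = −97.7 kJ/mol.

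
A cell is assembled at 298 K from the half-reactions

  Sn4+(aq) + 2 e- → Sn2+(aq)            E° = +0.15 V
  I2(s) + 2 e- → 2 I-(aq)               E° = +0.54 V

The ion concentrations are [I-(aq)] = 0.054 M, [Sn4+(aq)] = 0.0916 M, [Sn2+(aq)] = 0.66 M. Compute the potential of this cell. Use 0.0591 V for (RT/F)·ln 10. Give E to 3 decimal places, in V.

I₂/I⁻ is reduced (cathode, E° = +0.54 V) and Sn⁴⁺/Sn²⁺ is oxidized (anode).
E°cell = +0.54 − (+0.15) = +0.39 V, with n = 2 electrons transferred.
For the overall reaction I2(s) + Sn2+(aq) → 2 I-(aq) + Sn4+(aq), Q = ([I-(aq)]^2·[Sn4+(aq)]) / [Sn2+(aq)] = 0.000405, giving log Q = −3.393.
E = E° − (0.0591/n)·log Q = +0.39 − (0.0591/2)(−3.393) = +0.490 V.

+0.490 V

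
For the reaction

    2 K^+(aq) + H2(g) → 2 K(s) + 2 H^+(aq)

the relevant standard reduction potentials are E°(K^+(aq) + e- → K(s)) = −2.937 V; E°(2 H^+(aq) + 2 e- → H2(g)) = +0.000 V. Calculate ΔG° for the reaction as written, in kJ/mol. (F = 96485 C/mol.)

In the reaction as written K^+(aq) is reduced, so the K⁺/K couple is the cathode and 2H⁺/H₂ is the anode.
E°cell = −2.937 − (+0.000) = −2.937 V; balancing electrons gives n = 2.
ΔG° = −nFE°cell = −(2)(96485)(−2.937) J/mol = +567 kJ/mol.

+567 kJ/mol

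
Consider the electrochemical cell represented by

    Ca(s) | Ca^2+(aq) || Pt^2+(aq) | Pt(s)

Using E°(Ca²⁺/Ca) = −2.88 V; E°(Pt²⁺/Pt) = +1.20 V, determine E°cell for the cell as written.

+4.08 V

By convention the left-hand electrode in cell notation is the anode (oxidation) and the right-hand electrode is the cathode (reduction).
E°cell = E°(right) − E°(left) = +1.20 − (−2.88) = +4.08 V.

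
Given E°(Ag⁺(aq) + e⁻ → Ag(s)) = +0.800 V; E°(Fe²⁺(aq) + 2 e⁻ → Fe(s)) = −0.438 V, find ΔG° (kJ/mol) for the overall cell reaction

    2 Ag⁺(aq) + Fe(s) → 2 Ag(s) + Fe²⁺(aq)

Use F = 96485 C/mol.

−239 kJ/mol

In the reaction as written Ag⁺(aq) is reduced, so the Ag⁺/Ag couple is the cathode and Fe²⁺/Fe is the anode.
E°cell = +0.800 − (−0.438) = +1.238 V; balancing electrons gives n = 2.
ΔG° = −nFE°cell = −(2)(96485)(+1.238) J/mol = −239 kJ/mol.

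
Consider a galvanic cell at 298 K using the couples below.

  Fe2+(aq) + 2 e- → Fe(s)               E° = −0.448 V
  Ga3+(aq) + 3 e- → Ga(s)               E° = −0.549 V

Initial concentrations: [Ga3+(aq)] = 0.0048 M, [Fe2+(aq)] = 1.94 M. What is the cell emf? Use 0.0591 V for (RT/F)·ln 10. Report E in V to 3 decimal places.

The Fe²⁺/Fe couple has the more positive E°, so it is the cathode; Ga³⁺/Ga is the anode.
E°cell = E°cat − E°an = −0.448 − (−0.549) = +0.101 V; n = 6.
For the overall reaction 3 Fe2+(aq) + 2 Ga(s) → 3 Fe(s) + 2 Ga3+(aq), Q = [Ga3+(aq)]^2 / [Fe2+(aq)]^3 = 3.16×10^−6, giving log Q = −5.501.
By the Nernst equation, E = +0.101 − (0.0591/6)·(−5.501) = +0.155 V.

+0.155 V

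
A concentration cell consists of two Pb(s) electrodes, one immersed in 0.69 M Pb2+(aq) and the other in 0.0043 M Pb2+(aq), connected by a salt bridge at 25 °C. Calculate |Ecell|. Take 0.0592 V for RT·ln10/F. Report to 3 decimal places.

For a concentration cell E°cell = 0, since both electrodes use the same couple.
The compartment with the higher Pb2+(aq) concentration (0.69 M) acts as the cathode; ions are reduced there and produced at the dilute (0.0043 M) anode.
With n = 2, Ecell = −(0.0592/2)·log([dilute]/[conc]) = −(0.0592/2)·log(0.0043/0.69) = +0.065 V.

0.065 V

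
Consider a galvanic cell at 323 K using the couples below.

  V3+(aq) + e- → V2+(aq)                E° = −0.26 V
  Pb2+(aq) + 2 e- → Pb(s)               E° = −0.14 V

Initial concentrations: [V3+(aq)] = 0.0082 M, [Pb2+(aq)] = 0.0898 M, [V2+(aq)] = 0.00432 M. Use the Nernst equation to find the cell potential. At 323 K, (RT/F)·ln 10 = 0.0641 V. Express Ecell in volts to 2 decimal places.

+0.07 V

Pb²⁺/Pb is reduced (cathode, E° = −0.14 V) and V³⁺/V²⁺ is oxidized (anode).
The standard potential is −0.14 − (−0.26) = +0.12 V and the balanced reaction transfers n = 2 electrons.
For the overall reaction Pb2+(aq) + 2 V2+(aq) → Pb(s) + 2 V3+(aq), Q = [V3+(aq)]^2 / ([Pb2+(aq)]·[V2+(aq)]^2) = 40.1, giving log Q = 1.603.
E = E° − (0.0641/n)·log Q = +0.12 − (0.0641/2)(1.603) = +0.07 V.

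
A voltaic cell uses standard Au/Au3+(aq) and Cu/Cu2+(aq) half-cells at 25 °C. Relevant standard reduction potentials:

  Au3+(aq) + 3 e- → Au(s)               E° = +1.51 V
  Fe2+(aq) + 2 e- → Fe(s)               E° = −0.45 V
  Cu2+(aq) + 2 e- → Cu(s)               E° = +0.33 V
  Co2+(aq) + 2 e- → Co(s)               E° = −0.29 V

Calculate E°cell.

+1.18 V

Of the two couples in this cell, the one with the more positive reduction potential is reduced at the cathode: here that is Au³⁺/Au (+1.51 V); Cu²⁺/Cu (+0.33 V) is the anode.
E°cell = E°(cathode) − E°(anode) = +1.51 − (+0.33) = +1.18 V.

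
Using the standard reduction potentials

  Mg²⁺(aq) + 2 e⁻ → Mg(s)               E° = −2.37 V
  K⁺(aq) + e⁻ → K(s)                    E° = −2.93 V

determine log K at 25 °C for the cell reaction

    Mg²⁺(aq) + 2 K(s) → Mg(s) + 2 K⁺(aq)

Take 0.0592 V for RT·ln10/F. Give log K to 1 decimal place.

log K = 18.9

The Mg²⁺/Mg couple is reduced (cathode); E°cell = −2.37 − (−2.93) = +0.56 V with n = 2.
At equilibrium E = 0, so log K = nE°cell / 0.0592 = (2)(+0.56) / 0.0592 = 18.9.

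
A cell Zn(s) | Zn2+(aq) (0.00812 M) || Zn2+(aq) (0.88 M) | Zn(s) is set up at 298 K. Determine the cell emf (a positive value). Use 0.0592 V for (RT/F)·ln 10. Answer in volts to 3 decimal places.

0.060 V

For a concentration cell E°cell = 0, since both electrodes use the same couple.
The compartment with the higher Zn2+(aq) concentration (0.88 M) acts as the cathode; ions are reduced there and produced at the dilute (0.00812 M) anode.
With n = 2, Ecell = −(0.0592/2)·log([dilute]/[conc]) = −(0.0592/2)·log(0.00812/0.88) = +0.060 V.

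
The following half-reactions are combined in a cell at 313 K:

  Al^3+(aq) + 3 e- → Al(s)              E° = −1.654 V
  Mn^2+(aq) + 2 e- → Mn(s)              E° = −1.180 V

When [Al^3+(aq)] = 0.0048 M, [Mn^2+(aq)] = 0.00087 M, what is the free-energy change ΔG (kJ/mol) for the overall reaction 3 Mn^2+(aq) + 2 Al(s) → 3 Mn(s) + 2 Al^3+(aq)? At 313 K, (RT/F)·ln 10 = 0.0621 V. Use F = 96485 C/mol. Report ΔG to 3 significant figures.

−247 kJ/mol

E°cell = −1.180 − (−1.654) = +0.474 V; the balanced reaction transfers n = 6 electrons.
Here Q = [Al^3+(aq)]^2 / [Mn^2+(aq)]^3 = 3.5×10^4 (log Q = 4.544), giving E = +0.474 − (0.0621/6)·(4.544) = +0.4270 V.
Finally ΔG = −nFE = −(6)(96485 C/mol)(+0.4270 V) = −247 kJ/mol.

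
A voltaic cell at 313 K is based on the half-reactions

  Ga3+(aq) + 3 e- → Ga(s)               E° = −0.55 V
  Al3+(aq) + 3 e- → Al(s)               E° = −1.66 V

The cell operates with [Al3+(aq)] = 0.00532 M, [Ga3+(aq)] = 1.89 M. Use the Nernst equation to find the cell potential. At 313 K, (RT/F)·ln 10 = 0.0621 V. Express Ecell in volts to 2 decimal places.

+1.16 V

Since E°(Ga³⁺/Ga) > E°(Al³⁺/Al), Ga³⁺/Ga serves as the cathode.
The standard potential is −0.55 − (−1.66) = +1.11 V and the balanced reaction transfers n = 3 electrons.
For the overall reaction Ga3+(aq) + Al(s) → Ga(s) + Al3+(aq), Q = [Al3+(aq)] / [Ga3+(aq)] = 0.00281, giving log Q = −2.551.
Applying E = E° − (RT ln10/nF)·log Q gives +1.11 − (0.0621/3)(−2.551) = +1.16 V.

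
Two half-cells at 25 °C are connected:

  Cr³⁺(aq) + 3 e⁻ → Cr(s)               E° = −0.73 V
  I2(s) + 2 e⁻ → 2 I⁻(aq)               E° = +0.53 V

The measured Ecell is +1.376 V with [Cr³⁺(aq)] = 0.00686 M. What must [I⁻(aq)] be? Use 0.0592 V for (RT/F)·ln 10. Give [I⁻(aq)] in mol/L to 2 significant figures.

0.058 M

With I₂/I⁻ at the cathode and Cr³⁺/Cr at the anode, E°cell = +0.53 − (−0.73) = +1.26 V (n = 6).
Rearranging E = E° − (0.0592/n)·log Q gives log Q = 6(+1.26 − (+1.376))/0.0592 = −11.757.
Balancing electrons gives 3 I2(s) + 2 Cr(s) → 6 I⁻(aq) + 2 Cr³⁺(aq); thus Q = [I⁻(aq)]^6·[Cr³⁺(aq)]^2.
Solving for the unknown gives log [I⁻(aq)] = −1.238, so [I⁻(aq)] ≈ 0.058 M.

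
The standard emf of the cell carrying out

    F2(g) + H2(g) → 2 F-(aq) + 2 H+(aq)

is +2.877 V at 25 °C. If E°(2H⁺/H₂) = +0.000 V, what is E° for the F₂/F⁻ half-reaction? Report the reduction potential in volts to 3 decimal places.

+2.877 V

In the reaction as written the F₂/F⁻ couple is reduced (cathode) and 2H⁺/H₂ is oxidized (anode), so E°cell = E°(F₂/F⁻) − E°(2H⁺/H₂).
E°(F₂/F⁻) = E°cell + E°(anode) = +2.877 + (+0.000) = +2.877 V.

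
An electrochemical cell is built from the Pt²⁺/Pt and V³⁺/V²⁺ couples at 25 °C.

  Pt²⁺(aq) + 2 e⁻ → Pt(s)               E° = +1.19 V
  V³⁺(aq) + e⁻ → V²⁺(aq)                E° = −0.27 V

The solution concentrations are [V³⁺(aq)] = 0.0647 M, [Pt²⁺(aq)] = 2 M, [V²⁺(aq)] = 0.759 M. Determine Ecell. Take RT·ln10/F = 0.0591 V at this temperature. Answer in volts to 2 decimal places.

+1.53 V

Since E°(Pt²⁺/Pt) > E°(V³⁺/V²⁺), Pt²⁺/Pt serves as the cathode.
The standard potential is +1.19 − (−0.27) = +1.46 V and the balanced reaction transfers n = 2 electrons.
Balancing gives Pt²⁺(aq) + 2 V²⁺(aq) → Pt(s) + 2 V³⁺(aq); hence Q = [V³⁺(aq)]^2 / ([Pt²⁺(aq)]·[V²⁺(aq)]^2) = 0.00363 (log Q = −2.440).
E = E° − (0.0591/n)·log Q = +1.46 − (0.0591/2)(−2.440) = +1.53 V.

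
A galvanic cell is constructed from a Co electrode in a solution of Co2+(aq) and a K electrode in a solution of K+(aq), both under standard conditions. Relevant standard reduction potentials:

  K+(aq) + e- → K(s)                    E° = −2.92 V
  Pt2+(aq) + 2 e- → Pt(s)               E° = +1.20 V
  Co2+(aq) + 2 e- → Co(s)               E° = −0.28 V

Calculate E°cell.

+2.64 V

Of the two couples in this cell, the one with the more positive reduction potential is reduced at the cathode: here that is Co²⁺/Co (−0.28 V); K⁺/K (−2.92 V) is the anode.
E°cell = E°(cathode) − E°(anode) = −0.28 − (−2.92) = +2.64 V.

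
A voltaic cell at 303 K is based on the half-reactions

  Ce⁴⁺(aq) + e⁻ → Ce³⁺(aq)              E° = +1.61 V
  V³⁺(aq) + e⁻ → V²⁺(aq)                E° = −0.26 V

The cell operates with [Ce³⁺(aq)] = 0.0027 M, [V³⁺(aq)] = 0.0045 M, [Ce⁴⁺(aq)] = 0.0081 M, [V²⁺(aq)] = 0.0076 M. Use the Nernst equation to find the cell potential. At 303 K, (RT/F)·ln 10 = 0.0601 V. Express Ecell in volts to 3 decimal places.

+1.912 V

Ce⁴⁺/Ce³⁺ is reduced (cathode, E° = +1.61 V) and V³⁺/V²⁺ is oxidized (anode).
E°cell = E°cat − E°an = +1.61 − (−0.26) = +1.87 V; n = 1.
Balancing gives Ce⁴⁺(aq) + V²⁺(aq) → Ce³⁺(aq) + V³⁺(aq); hence Q = ([Ce³⁺(aq)]·[V³⁺(aq)]) / ([Ce⁴⁺(aq)]·[V²⁺(aq)]) = 0.197 (log Q = −0.705).
E = E° − (0.0601/n)·log Q = +1.87 − (0.0601/1)(−0.705) = +1.912 V.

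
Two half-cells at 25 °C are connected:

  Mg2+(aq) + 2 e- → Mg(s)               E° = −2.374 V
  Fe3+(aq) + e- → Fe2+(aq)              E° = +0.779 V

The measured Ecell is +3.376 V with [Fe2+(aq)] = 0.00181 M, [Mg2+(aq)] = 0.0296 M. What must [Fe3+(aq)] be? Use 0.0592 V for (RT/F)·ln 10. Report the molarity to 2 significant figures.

The Fe³⁺/Fe²⁺ couple has the larger reduction potential, so it is the cathode: E°cell = +0.779 − (−2.374) = +3.153 V and n = 2.
Rearranging E = E° − (0.0592/n)·log Q gives log Q = 2(+3.153 − (+3.376))/0.0592 = −7.534.
For 2 Fe3+(aq) + Mg(s) → 2 Fe2+(aq) + Mg2+(aq), the reaction quotient is Q = ([Fe2+(aq)]^2·[Mg2+(aq)]) / [Fe3+(aq)]^2.
Solving for the unknown gives log [Fe3+(aq)] = 0.260, so [Fe3+(aq)] ≈ 1.8 M.

1.8 M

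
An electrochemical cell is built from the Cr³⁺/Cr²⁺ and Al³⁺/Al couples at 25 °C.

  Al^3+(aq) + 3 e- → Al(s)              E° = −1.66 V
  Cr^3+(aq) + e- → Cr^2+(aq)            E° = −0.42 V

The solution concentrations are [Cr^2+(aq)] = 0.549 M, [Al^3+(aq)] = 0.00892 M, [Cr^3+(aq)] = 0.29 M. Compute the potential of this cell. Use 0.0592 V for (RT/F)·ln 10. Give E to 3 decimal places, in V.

+1.264 V

Cr³⁺/Cr²⁺ is reduced (cathode, E° = −0.42 V) and Al³⁺/Al is oxidized (anode).
E°cell = E°cat − E°an = −0.42 − (−1.66) = +1.24 V; n = 3.
Balancing gives 3 Cr^3+(aq) + Al(s) → 3 Cr^2+(aq) + Al^3+(aq); hence Q = ([Cr^2+(aq)]^3·[Al^3+(aq)]) / [Cr^3+(aq)]^3 = 0.0605 (log Q = −1.218).
By the Nernst equation, E = +1.24 − (0.0592/3)·(−1.218) = +1.264 V.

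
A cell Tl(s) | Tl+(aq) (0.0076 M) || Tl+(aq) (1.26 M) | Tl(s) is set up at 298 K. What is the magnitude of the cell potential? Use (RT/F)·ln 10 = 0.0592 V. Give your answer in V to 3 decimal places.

0.131 V

For a concentration cell E°cell = 0, since both electrodes use the same couple.
The compartment with the higher Tl+(aq) concentration (1.26 M) acts as the cathode; ions are reduced there and produced at the dilute (0.0076 M) anode.
With n = 1, Ecell = −(0.0592/1)·log([dilute]/[conc]) = −(0.0592/1)·log(0.0076/1.26) = +0.131 V.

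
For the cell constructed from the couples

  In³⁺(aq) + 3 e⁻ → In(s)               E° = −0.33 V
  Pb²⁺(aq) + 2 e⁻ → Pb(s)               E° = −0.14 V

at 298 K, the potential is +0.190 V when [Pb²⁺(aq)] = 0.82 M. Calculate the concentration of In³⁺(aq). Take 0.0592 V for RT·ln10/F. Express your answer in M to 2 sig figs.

With Pb²⁺/Pb at the cathode and In³⁺/In at the anode, E°cell = −0.14 − (−0.33) = +0.19 V (n = 6).
Since E = E° − (0.0592/n)·log Q, log Q = n(E° − E)/0.0592 = 0.000.
Balancing electrons gives 3 Pb²⁺(aq) + 2 In(s) → 3 Pb(s) + 2 In³⁺(aq); thus Q = [In³⁺(aq)]^2 / [Pb²⁺(aq)]^3.
Solving for the unknown gives log [In³⁺(aq)] = −0.129, so [In³⁺(aq)] ≈ 0.74 M.

0.74 M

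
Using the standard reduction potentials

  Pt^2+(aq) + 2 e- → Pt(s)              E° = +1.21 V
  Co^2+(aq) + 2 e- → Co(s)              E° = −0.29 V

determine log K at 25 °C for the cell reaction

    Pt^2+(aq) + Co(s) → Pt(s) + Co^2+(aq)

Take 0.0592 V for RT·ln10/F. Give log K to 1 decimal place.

log K = 50.7

The Pt²⁺/Pt couple is reduced (cathode); E°cell = +1.21 − (−0.29) = +1.50 V with n = 2.
At equilibrium E = 0, so log K = nE°cell / 0.0592 = (2)(+1.50) / 0.0592 = 50.7.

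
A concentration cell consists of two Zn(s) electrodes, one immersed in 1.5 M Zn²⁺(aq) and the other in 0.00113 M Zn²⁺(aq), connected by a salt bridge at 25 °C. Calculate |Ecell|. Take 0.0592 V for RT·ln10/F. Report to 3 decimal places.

0.092 V

For a concentration cell E°cell = 0, since both electrodes use the same couple.
The compartment with the higher Zn²⁺(aq) concentration (1.5 M) acts as the cathode; ions are reduced there and produced at the dilute (0.00113 M) anode.
With n = 2, Ecell = −(0.0592/2)·log([dilute]/[conc]) = −(0.0592/2)·log(0.00113/1.5) = +0.092 V.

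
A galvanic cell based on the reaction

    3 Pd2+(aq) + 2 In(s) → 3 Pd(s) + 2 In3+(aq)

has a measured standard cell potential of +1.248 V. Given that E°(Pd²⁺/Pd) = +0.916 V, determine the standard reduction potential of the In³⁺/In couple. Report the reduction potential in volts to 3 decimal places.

In the reaction as written the Pd²⁺/Pd couple is reduced (cathode) and In³⁺/In is oxidized (anode), so E°cell = E°(Pd²⁺/Pd) − E°(In³⁺/In).
E°(In³⁺/In) = E°(cathode) − E°cell = +0.916 − (+1.248) = −0.332 V.

−0.332 V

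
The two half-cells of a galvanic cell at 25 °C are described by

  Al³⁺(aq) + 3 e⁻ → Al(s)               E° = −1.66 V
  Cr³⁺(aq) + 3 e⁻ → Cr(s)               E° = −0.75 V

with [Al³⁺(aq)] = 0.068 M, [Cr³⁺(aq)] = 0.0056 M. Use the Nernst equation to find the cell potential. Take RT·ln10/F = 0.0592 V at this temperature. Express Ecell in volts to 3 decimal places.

Cr³⁺/Cr is reduced (cathode, E° = −0.75 V) and Al³⁺/Al is oxidized (anode).
E°cell = E°cat − E°an = −0.75 − (−1.66) = +0.91 V; n = 3.
Balancing gives Cr³⁺(aq) + Al(s) → Cr(s) + Al³⁺(aq); hence Q = [Al³⁺(aq)] / [Cr³⁺(aq)] = 12.1 (log Q = 1.084).
By the Nernst equation, E = +0.91 − (0.0592/3)·(1.084) = +0.889 V.

+0.889 V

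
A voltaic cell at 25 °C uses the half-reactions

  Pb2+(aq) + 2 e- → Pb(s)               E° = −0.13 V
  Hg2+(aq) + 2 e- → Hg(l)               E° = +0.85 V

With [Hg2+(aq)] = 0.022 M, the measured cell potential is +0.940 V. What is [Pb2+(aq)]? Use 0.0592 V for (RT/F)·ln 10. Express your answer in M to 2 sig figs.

0.49 M

With Hg²⁺/Hg at the cathode and Pb²⁺/Pb at the anode, E°cell = +0.85 − (−0.13) = +0.98 V (n = 2).
From the Nernst equation, log Q = n(E° − E)/0.0592 = 2·(+0.98 − (+0.940))/0.0592 = 1.351.
For Hg2+(aq) + Pb(s) → Hg(l) + Pb2+(aq), the reaction quotient is Q = [Pb2+(aq)] / [Hg2+(aq)].
Solving for the unknown gives log [Pb2+(aq)] = −0.307, so [Pb2+(aq)] ≈ 0.49 M.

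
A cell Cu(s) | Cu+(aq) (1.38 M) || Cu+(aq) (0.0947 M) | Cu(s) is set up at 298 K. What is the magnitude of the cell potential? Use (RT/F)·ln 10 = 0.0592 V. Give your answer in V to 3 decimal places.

0.069 V

For a concentration cell E°cell = 0, since both electrodes use the same couple.
The compartment with the higher Cu+(aq) concentration (1.38 M) acts as the cathode; ions are reduced there and produced at the dilute (0.0947 M) anode.
With n = 1, Ecell = −(0.0592/1)·log([dilute]/[conc]) = −(0.0592/1)·log(0.0947/1.38) = +0.069 V.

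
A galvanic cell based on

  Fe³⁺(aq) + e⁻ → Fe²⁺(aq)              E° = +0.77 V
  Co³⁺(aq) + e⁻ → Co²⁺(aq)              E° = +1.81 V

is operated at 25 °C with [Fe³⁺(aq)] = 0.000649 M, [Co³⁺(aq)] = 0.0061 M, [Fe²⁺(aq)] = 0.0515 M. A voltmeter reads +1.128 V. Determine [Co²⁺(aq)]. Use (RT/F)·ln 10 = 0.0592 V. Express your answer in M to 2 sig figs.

0.016 M

The Co³⁺/Co²⁺ couple has the larger reduction potential, so it is the cathode: E°cell = +1.81 − (+0.77) = +1.04 V and n = 1.
From the Nernst equation, log Q = n(E° − E)/0.0592 = 1·(+1.04 − (+1.128))/0.0592 = −1.486.
For Co³⁺(aq) + Fe²⁺(aq) → Co²⁺(aq) + Fe³⁺(aq), the reaction quotient is Q = ([Co²⁺(aq)]·[Fe³⁺(aq)]) / ([Co³⁺(aq)]·[Fe²⁺(aq)]).
Solving for the unknown gives log [Co²⁺(aq)] = −1.801, so [Co²⁺(aq)] ≈ 0.016 M.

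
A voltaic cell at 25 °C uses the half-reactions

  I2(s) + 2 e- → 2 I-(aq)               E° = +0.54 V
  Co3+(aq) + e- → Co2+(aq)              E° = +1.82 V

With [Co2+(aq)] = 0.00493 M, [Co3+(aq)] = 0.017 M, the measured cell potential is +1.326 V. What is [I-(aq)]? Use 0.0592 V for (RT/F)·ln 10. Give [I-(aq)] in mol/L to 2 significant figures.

Co³⁺/Co²⁺ is the cathode (higher E°); E°cell = +1.82 − (+0.54) = +1.28 V with n = 2.
Rearranging E = E° − (0.0592/n)·log Q gives log Q = 2(+1.28 − (+1.326))/0.0592 = −1.554.
Balancing electrons gives 2 Co3+(aq) + 2 I-(aq) → 2 Co2+(aq) + I2(s); thus Q = [Co2+(aq)]^2 / ([Co3+(aq)]^2·[I-(aq)]^2).
Substituting the known concentrations and solving, log [I-(aq)] = 0.239 and [I-(aq)] = 1.7 M.

1.7 M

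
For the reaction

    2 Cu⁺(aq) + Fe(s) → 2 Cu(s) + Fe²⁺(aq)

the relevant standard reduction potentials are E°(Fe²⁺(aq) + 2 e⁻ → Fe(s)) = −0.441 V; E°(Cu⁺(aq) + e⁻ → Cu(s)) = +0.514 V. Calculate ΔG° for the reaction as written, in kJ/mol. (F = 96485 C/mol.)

In the reaction as written Cu⁺(aq) is reduced, so the Cu⁺/Cu couple is the cathode and Fe²⁺/Fe is the anode.
E°cell = +0.514 − (−0.441) = +0.955 V; balancing electrons gives n = 2.
ΔG° = −nFE°cell = −(2)(96485)(+0.955) J/mol = −184 kJ/mol.

−184 kJ/mol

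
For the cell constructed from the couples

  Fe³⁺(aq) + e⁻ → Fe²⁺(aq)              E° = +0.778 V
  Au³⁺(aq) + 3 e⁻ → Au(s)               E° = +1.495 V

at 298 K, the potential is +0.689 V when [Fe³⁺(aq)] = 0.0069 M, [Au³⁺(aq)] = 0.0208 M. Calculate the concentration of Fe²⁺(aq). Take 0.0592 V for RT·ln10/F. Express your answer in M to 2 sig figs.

0.0084 M

The Au³⁺/Au couple has the larger reduction potential, so it is the cathode: E°cell = +1.495 − (+0.778) = +0.717 V and n = 3.
Rearranging E = E° − (0.0592/n)·log Q gives log Q = 3(+0.717 − (+0.689))/0.0592 = 1.419.
The balanced reaction is Au³⁺(aq) + 3 Fe²⁺(aq) → Au(s) + 3 Fe³⁺(aq), so Q = [Fe³⁺(aq)]^3 / ([Au³⁺(aq)]·[Fe²⁺(aq)]^3).
Isolating [Fe²⁺(aq)] in Q = 10^{1.419} yields log [Fe²⁺(aq)] = −2.074, i.e. 0.0084 M.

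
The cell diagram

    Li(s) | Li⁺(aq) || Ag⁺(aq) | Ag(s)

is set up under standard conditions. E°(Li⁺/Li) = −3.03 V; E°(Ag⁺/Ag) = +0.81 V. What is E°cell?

By convention the left-hand electrode in cell notation is the anode (oxidation) and the right-hand electrode is the cathode (reduction).
E°cell = E°(right) − E°(left) = +0.81 − (−3.03) = +3.84 V.

+3.84 V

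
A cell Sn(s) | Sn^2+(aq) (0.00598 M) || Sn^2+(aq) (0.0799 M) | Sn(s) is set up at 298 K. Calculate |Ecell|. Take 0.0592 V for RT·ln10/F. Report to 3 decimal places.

For a concentration cell E°cell = 0, since both electrodes use the same couple.
The compartment with the higher Sn^2+(aq) concentration (0.0799 M) acts as the cathode; ions are reduced there and produced at the dilute (0.00598 M) anode.
With n = 2, Ecell = −(0.0592/2)·log([dilute]/[conc]) = −(0.0592/2)·log(0.00598/0.0799) = +0.033 V.

0.033 V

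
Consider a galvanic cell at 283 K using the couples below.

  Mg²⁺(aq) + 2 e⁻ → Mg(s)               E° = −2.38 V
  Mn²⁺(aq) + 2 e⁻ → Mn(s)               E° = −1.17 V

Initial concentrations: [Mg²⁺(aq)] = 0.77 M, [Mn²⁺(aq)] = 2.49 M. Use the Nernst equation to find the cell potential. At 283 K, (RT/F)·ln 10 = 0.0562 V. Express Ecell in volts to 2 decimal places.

Since E°(Mn²⁺/Mn) > E°(Mg²⁺/Mg), Mn²⁺/Mn serves as the cathode.
The standard potential is −1.17 − (−2.38) = +1.21 V and the balanced reaction transfers n = 2 electrons.
Balancing gives Mn²⁺(aq) + Mg(s) → Mn(s) + Mg²⁺(aq); hence Q = [Mg²⁺(aq)] / [Mn²⁺(aq)] = 0.309 (log Q = −0.510).
E = E° − (0.0562/n)·log Q = +1.21 − (0.0562/2)(−0.510) = +1.22 V.

+1.22 V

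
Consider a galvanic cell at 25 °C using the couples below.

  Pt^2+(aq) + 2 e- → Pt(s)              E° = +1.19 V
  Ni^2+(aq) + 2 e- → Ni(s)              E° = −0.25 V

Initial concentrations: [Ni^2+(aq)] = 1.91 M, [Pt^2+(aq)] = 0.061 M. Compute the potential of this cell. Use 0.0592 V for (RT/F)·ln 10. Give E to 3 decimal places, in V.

+1.396 V

Since E°(Pt²⁺/Pt) > E°(Ni²⁺/Ni), Pt²⁺/Pt serves as the cathode.
E°cell = +1.19 − (−0.25) = +1.44 V, with n = 2 electrons transferred.
The balanced reaction is Pt^2+(aq) + Ni(s) → Pt(s) + Ni^2+(aq), so Q = [Ni^2+(aq)] / [Pt^2+(aq)] = 31.3 and log Q = 1.496.
Applying E = E° − (RT ln10/nF)·log Q gives +1.44 − (0.0592/2)(1.496) = +1.396 V.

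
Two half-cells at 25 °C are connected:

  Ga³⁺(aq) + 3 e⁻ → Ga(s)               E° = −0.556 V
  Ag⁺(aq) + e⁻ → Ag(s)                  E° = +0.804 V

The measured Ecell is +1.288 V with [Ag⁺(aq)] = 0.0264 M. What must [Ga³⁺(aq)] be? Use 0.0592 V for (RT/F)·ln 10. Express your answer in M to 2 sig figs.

With Ag⁺/Ag at the cathode and Ga³⁺/Ga at the anode, E°cell = +0.804 − (−0.556) = +1.360 V (n = 3).
From the Nernst equation, log Q = n(E° − E)/0.0592 = 3·(+1.360 − (+1.288))/0.0592 = 3.649.
Balancing electrons gives 3 Ag⁺(aq) + Ga(s) → 3 Ag(s) + Ga³⁺(aq); thus Q = [Ga³⁺(aq)] / [Ag⁺(aq)]^3.
Substituting the known concentrations and solving, log [Ga³⁺(aq)] = −1.086 and [Ga³⁺(aq)] = 0.082 M.

0.082 M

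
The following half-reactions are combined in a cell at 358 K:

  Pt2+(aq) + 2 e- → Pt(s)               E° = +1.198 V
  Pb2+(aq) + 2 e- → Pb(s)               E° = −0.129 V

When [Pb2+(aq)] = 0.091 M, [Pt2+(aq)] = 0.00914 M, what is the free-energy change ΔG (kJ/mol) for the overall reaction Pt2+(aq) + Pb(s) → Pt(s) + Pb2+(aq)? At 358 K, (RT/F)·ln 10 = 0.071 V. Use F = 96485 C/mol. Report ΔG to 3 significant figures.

E°cell = +1.198 − (−0.129) = +1.327 V; the balanced reaction transfers n = 2 electrons.
The reaction quotient is [Pb2+(aq)] / [Pt2+(aq)] = 9.96; by Nernst, E = +1.327 − (0.071/2)(0.998) = +1.2916 V.
ΔG = −nFE = −(2)(96485)(+1.2916) J/mol = −249 kJ/mol.

−249 kJ/mol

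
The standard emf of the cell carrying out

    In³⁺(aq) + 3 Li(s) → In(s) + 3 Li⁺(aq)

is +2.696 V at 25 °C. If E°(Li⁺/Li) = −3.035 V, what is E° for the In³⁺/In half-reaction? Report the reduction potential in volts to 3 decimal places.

−0.339 V

In the reaction as written the In³⁺/In couple is reduced (cathode) and Li⁺/Li is oxidized (anode), so E°cell = E°(In³⁺/In) − E°(Li⁺/Li).
E°(In³⁺/In) = E°cell + E°(anode) = +2.696 + (−3.035) = −0.339 V.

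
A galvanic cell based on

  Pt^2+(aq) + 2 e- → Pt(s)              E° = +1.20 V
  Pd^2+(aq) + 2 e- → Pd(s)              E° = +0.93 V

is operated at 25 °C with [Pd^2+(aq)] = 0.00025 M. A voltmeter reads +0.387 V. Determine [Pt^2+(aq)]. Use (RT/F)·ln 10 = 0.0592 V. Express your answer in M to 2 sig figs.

2.2 M

The Pt²⁺/Pt couple has the larger reduction potential, so it is the cathode: E°cell = +1.20 − (+0.93) = +0.27 V and n = 2.
Rearranging E = E° − (0.0592/n)·log Q gives log Q = 2(+0.27 − (+0.387))/0.0592 = −3.953.
For Pt^2+(aq) + Pd(s) → Pt(s) + Pd^2+(aq), the reaction quotient is Q = [Pd^2+(aq)] / [Pt^2+(aq)].
Isolating [Pt^2+(aq)] in Q = 10^{−3.953} yields log [Pt^2+(aq)] = 0.351, i.e. 2.2 M.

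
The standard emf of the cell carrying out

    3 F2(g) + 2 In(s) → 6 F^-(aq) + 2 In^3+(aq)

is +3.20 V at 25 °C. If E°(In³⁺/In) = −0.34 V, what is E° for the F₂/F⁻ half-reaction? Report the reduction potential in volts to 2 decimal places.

+2.86 V

In the reaction as written the F₂/F⁻ couple is reduced (cathode) and In³⁺/In is oxidized (anode), so E°cell = E°(F₂/F⁻) − E°(In³⁺/In).
E°(F₂/F⁻) = E°cell + E°(anode) = +3.20 + (−0.34) = +2.86 V.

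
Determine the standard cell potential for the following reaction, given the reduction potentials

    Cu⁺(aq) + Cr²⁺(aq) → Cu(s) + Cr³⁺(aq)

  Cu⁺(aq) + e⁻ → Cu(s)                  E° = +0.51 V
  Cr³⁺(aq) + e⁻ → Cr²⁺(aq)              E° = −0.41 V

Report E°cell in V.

In the reaction as written, Cu⁺(aq) is reduced (cathode) and Cr³⁺(aq) is produced by oxidation at the anode.
E°cell = E°(cathode) − E°(anode) = +0.51 − (−0.41) = +0.92 V.
The positive value indicates the reaction is spontaneous as written.

+0.92 V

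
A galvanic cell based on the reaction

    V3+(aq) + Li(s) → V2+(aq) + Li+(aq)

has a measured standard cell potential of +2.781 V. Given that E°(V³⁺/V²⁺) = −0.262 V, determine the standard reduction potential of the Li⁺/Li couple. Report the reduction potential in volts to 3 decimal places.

−3.043 V

In the reaction as written the V³⁺/V²⁺ couple is reduced (cathode) and Li⁺/Li is oxidized (anode), so E°cell = E°(V³⁺/V²⁺) − E°(Li⁺/Li).
E°(Li⁺/Li) = E°(cathode) − E°cell = −0.262 − (+2.781) = −3.043 V.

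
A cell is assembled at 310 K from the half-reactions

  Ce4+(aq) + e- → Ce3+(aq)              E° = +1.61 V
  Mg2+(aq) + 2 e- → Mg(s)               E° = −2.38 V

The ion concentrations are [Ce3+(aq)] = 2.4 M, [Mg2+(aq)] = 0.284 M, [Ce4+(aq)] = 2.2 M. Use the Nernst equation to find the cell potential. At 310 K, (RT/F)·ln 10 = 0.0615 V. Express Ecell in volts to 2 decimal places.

+4.00 V

The Ce⁴⁺/Ce³⁺ couple has the more positive E°, so it is the cathode; Mg²⁺/Mg is the anode.
The standard potential is +1.61 − (−2.38) = +3.99 V and the balanced reaction transfers n = 2 electrons.
For the overall reaction 2 Ce4+(aq) + Mg(s) → 2 Ce3+(aq) + Mg2+(aq), Q = ([Ce3+(aq)]^2·[Mg2+(aq)]) / [Ce4+(aq)]^2 = 0.338, giving log Q = −0.471.
Applying E = E° − (RT ln10/nF)·log Q gives +3.99 − (0.0615/2)(−0.471) = +4.00 V.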